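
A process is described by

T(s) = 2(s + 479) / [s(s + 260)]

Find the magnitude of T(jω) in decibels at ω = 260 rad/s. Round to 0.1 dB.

-38.9 dB

At s = jω = j260:
zero (s+479): 479 + j260 → |·| = √(479²+260²) = √297041 ≈ 545.01, ∠ = arctan(260/479) ≈ 28.49°
pole (s+260): 260 + j260 → |·| = √(260²+260²) = √135200 ≈ 367.7, ∠ = arctan(260/260) ≈ 45.00°
pole at origin: |s| = 260, ∠ = 90.00° (in denominator)
|T| = 2 · 545.01 / 95602 ≈ 0.011402
Gain = 20 log₁₀(0.011402) ≈ -38.86 dB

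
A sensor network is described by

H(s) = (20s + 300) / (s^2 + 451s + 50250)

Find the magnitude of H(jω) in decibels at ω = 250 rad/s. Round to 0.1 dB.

Substitute s = j250:
Numerator: 20(j250) + 300 = 300 + j5000
Denominator: (j250)^2 + 451(j250) + 50250 = -12250 + j112750
|N| = √(300² + 5000²) ≈ 5009, ∠N ≈ 86.57°
|D| = √(12250² + 112750²) ≈ 1.1341e+05, ∠D ≈ 96.20°
|H| = 5009 / 1.1341e+05 ≈ 0.044167
Gain = 20 log₁₀(0.044167) ≈ -27.10 dB

-27.1 dB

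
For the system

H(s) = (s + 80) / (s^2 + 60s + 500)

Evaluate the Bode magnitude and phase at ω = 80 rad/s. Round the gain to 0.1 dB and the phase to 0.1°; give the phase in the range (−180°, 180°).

Substitute s = j80:
Numerator: (j80) + 80 = 80 + j80
Denominator: (j80)^2 + 60(j80) + 500 = -5900 + j4800
|N| = √(80² + 80²) ≈ 113.14, ∠N ≈ 45.00°
|D| = √(5900² + 4800²) ≈ 7605.9, ∠D ≈ 140.87°
|H| = 113.14 / 7605.9 ≈ 0.014875
Gain = 20 log₁₀(0.014875) ≈ -36.55 dB
∠H = 45.00° − 140.87° = -95.87°

-36.6 dB, -95.9°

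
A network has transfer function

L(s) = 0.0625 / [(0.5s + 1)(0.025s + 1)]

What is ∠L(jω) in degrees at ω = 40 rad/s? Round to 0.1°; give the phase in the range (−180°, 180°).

-132.1°

At ω = 40 rad/s:
pole (1 + j40·0.5) = 1 + j20 → |·| ≈ 20.025, ∠ ≈ 87.14°
pole (1 + j40·0.025) = 1 + j1 → |·| ≈ 1.4142, ∠ ≈ 45.00°
∠L = (0°) − (87.14° + 45.00°) = -132.14°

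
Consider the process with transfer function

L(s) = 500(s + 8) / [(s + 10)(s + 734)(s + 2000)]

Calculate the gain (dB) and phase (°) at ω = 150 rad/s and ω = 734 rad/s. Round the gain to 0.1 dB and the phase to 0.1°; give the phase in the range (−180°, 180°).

At s = jω = j150:
zero (s+8): 8 + j150 → |·| = √(8²+150²) = √22564 ≈ 150.21, ∠ = arctan(150/8) ≈ 86.95°
pole (s+10): 10 + j150 → |·| = √(10²+150²) = √22600 ≈ 150.33, ∠ = arctan(150/10) ≈ 86.19°
pole (s+734): 734 + j150 → |·| = √(734²+150²) = √561256 ≈ 749.17, ∠ = arctan(150/734) ≈ 11.55°
pole (s+2000): 2000 + j150 → |·| = √(2000²+150²) = √4022500 ≈ 2005.6, ∠ = arctan(150/2000) ≈ 4.29°
|L| = 500 · 150.21 / 2.2588e+08 ≈ 0.0003325
Gain = 20 log₁₀(0.0003325) ≈ -69.56 dB
∠L = 86.95° − 102.03° = -15.08°

At s = jω = j734:
zero (s+8): 8 + j734 → |·| = √(8²+734²) = √538820 ≈ 734.04, ∠ = arctan(734/8) ≈ 89.38°
pole (s+10): 10 + j734 → |·| = √(10²+734²) = √538856 ≈ 734.07, ∠ = arctan(734/10) ≈ 89.22°
pole (s+734): 734 + j734 → |·| = √(734²+734²) = √1077512 ≈ 1038, ∠ = arctan(734/734) ≈ 45.00°
pole (s+2000): 2000 + j734 → |·| = √(2000²+734²) = √4538756 ≈ 2130.4, ∠ = arctan(734/2000) ≈ 20.15°
|L| = 500 · 734.04 / 1.6233e+09 ≈ 0.00022609
Gain = 20 log₁₀(0.00022609) ≈ -72.91 dB
∠L = 89.38° − 154.37° = -64.99°

ω = 150: -69.6 dB, -15.1°; ω = 734: -72.9 dB, -65.0°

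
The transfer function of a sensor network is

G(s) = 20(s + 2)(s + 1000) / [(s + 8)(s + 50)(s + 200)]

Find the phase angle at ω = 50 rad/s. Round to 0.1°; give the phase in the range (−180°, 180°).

At s = jω = j50:
zero (s+2): 2 + j50 → |·| = √(2²+50²) = √2504 ≈ 50.04, ∠ = arctan(50/2) ≈ 87.71°
zero (s+1000): 1000 + j50 → |·| = √(1000²+50²) = √1002500 ≈ 1001.2, ∠ = arctan(50/1000) ≈ 2.86°
pole (s+8): 8 + j50 → |·| = √(8²+50²) = √2564 ≈ 50.636, ∠ = arctan(50/8) ≈ 80.91°
pole (s+50): 50 + j50 → |·| = √(50²+50²) = √5000 ≈ 70.711, ∠ = arctan(50/50) ≈ 45.00°
pole (s+200): 200 + j50 → |·| = √(200²+50²) = √42500 ≈ 206.16, ∠ = arctan(50/200) ≈ 14.04°
∠G = 90.57° − 139.95° = -49.38°

-49.4°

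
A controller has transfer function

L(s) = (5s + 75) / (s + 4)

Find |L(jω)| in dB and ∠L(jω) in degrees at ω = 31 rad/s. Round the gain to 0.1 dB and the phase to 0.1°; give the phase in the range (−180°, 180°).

Substitute s = j31:
Numerator: 5(j31) + 75 = 75 + j155
Denominator: (j31) + 4 = 4 + j31
|N| = √(75² + 155²) ≈ 172.19, ∠N ≈ 64.18°
|D| = √(4² + 31²) ≈ 31.257, ∠D ≈ 82.65°
|L| = 172.19 / 31.257 ≈ 5.5088
Gain = 20 log₁₀(5.5088) ≈ 14.82 dB
∠L = 64.18° − 82.65° = -18.47°

14.8 dB, -18.5°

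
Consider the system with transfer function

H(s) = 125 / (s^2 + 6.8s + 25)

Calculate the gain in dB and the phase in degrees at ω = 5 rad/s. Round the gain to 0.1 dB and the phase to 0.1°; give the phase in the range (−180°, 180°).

At s = jω = j5:
quadratic: (j5)² + 6.8·j5 + 25 = 0 + j34 → |·| ≈ 34, ∠ ≈ 90.00°
|H| = 125 / 34 ≈ 3.6765
Gain = 20 log₁₀(3.6765) ≈ 11.31 dB
∠H = 0.00° − 90.00° = -90.00°

11.3 dB, -90.0°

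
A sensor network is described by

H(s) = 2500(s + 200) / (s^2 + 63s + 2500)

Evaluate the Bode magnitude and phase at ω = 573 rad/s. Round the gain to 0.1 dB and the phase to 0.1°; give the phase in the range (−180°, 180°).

At s = jω = j573:
zero (s+200): 200 + j573 → |·| = √(200²+573²) = √368329 ≈ 606.9, ∠ = arctan(573/200) ≈ 70.76°
quadratic: (j573)² + 63·j573 + 2500 = -325829 + j36099 → |·| ≈ 3.2782e+05, ∠ ≈ 173.68°
|H| = 2500 · 606.9 / 3.2782e+05 ≈ 4.6283
Gain = 20 log₁₀(4.6283) ≈ 13.31 dB
∠H = 70.76° − 173.68° = -102.92°

13.3 dB, -102.9°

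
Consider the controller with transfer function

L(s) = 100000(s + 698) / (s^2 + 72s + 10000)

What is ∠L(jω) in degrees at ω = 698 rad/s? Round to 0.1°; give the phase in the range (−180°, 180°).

At s = jω = j698:
zero (s+698): 698 + j698 → |·| = √(698²+698²) = √974408 ≈ 987.12, ∠ = arctan(698/698) ≈ 45.00°
quadratic: (j698)² + 72·j698 + 10000 = -477204 + j50256 → |·| ≈ 4.7984e+05, ∠ ≈ 173.99°
∠L = 45.00° − 173.99° = -128.99°

-129.0°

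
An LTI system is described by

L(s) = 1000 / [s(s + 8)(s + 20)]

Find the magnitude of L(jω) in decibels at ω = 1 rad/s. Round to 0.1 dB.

At s = jω = j1:
pole (s+8): 8 + j1 → |·| = √(8²+1²) = √65 ≈ 8.0623, ∠ = arctan(1/8) ≈ 7.13°
pole (s+20): 20 + j1 → |·| = √(20²+1²) = √401 ≈ 20.025, ∠ = arctan(1/20) ≈ 2.86°
pole at origin: |s| = 1, ∠ = 90.00° (in denominator)
|L| = 1000 / 161.45 ≈ 6.1939
Gain = 20 log₁₀(6.1939) ≈ 15.84 dB

15.8 dB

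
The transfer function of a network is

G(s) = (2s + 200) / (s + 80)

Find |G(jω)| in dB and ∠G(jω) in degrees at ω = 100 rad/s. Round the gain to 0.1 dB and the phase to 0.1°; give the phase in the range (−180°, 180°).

Substitute s = j100:
Numerator: 2(j100) + 200 = 200 + j200
Denominator: (j100) + 80 = 80 + j100
|N| = √(200² + 200²) ≈ 282.84, ∠N ≈ 45.00°
|D| = √(80² + 100²) ≈ 128.06, ∠D ≈ 51.34°
|G| = 282.84 / 128.06 ≈ 2.2087
Gain = 20 log₁₀(2.2087) ≈ 6.88 dB
∠G = 45.00° − 51.34° = -6.34°

6.9 dB, -6.3°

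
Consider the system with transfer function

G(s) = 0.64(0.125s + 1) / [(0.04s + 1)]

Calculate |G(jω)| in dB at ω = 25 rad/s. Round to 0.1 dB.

3.4 dB

At ω = 25 rad/s:
zero (1 + j25·0.125) = 1 + j3.125 → |·| ≈ 3.2811, ∠ ≈ 72.26°
pole (1 + j25·0.04) = 1 + j1 → |·| ≈ 1.4142, ∠ ≈ 45.00°
|G| = 0.64 · 3.2811 / (1.4142) ≈ 1.4849
Gain = 20 log₁₀(1.4849) ≈ 3.43 dB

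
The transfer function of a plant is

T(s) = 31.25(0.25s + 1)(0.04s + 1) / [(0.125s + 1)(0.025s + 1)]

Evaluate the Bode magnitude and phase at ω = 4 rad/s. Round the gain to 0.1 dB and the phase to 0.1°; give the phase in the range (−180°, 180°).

32.0 dB, 21.8°

At ω = 4 rad/s:
zero (1 + j4·0.25) = 1 + j1 → |·| ≈ 1.4142, ∠ ≈ 45.00°
zero (1 + j4·0.04) = 1 + j0.16 → |·| ≈ 1.0127, ∠ ≈ 9.09°
pole (1 + j4·0.125) = 1 + j0.5 → |·| ≈ 1.118, ∠ ≈ 26.57°
pole (1 + j4·0.025) = 1 + j0.1 → |·| ≈ 1.005, ∠ ≈ 5.71°
|T| = 31.25 · 1.4142 · 1.0127 / (1.118 · 1.005) ≈ 39.832
Gain = 20 log₁₀(39.832) ≈ 32.00 dB
∠T = (45.00° + 9.09°) − (26.57° + 5.71°) = 21.81°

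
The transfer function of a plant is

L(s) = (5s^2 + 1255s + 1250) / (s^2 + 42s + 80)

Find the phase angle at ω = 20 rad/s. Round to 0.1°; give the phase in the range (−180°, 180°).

Substitute s = j20:
Numerator: 5(j20)^2 + 1255(j20) + 1250 = -750 + j25100
Denominator: (j20)^2 + 42(j20) + 80 = -320 + j840
|N| = √(750² + 25100²) ≈ 25111, ∠N ≈ 91.71°
|D| = √(320² + 840²) ≈ 898.89, ∠D ≈ 110.85°
∠L = 91.71° − 110.85° = -19.14°

-19.1°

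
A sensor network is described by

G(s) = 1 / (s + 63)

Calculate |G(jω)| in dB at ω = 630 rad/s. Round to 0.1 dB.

-56.0 dB

At s = jω = j630:
pole (s+63): 63 + j630 → |·| = √(63²+630²) = √400869 ≈ 633.14, ∠ = arctan(630/63) ≈ 84.29°
|G| = 1 / 633.14 ≈ 0.0015794
Gain = 20 log₁₀(0.0015794) ≈ -56.03 dB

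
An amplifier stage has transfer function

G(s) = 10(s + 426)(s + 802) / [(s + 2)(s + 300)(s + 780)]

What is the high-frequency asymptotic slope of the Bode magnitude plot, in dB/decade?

-20 dB/decade

Each pole contributes −20 dB/decade at high frequency; each zero contributes +20 dB/decade.
Net: 2 zero(s) − 3 pole(s) → -20 dB/decade.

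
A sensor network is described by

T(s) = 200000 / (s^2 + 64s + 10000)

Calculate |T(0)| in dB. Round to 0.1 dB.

26.0 dB

T(0) = 200000 / 10000 = 20
20 log₁₀(20) ≈ 26.02 dB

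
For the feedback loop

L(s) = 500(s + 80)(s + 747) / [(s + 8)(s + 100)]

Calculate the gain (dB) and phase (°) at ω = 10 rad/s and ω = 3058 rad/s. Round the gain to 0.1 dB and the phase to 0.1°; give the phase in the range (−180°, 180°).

ω = 10: 87.4 dB, -49.2°; ω = 3058: 54.2 dB, -13.2°

At s = jω = j10:
zero (s+80): 80 + j10 → |·| = √(80²+10²) = √6500 ≈ 80.623, ∠ = arctan(10/80) ≈ 7.13°
zero (s+747): 747 + j10 → |·| = √(747²+10²) = √558109 ≈ 747.07, ∠ = arctan(10/747) ≈ 0.77°
pole (s+8): 8 + j10 → |·| = √(8²+10²) = √164 ≈ 12.806, ∠ = arctan(10/8) ≈ 51.34°
pole (s+100): 100 + j10 → |·| = √(100²+10²) = √10100 ≈ 100.5, ∠ = arctan(10/100) ≈ 5.71°
|L| = 500 · 60231 / 1287 ≈ 23400
Gain = 20 log₁₀(23400) ≈ 87.38 dB
∠L = 7.90° − 57.05° = -49.15°

At s = jω = j3058:
zero (s+80): 80 + j3058 → |·| = √(80²+3058²) = √9357764 ≈ 3059, ∠ = arctan(3058/80) ≈ 88.50°
zero (s+747): 747 + j3058 → |·| = √(747²+3058²) = √9909373 ≈ 3147.9, ∠ = arctan(3058/747) ≈ 76.27°
pole (s+8): 8 + j3058 → |·| = √(8²+3058²) = √9351428 ≈ 3058, ∠ = arctan(3058/8) ≈ 89.85°
pole (s+100): 100 + j3058 → |·| = √(100²+3058²) = √9361364 ≈ 3059.6, ∠ = arctan(3058/100) ≈ 88.13°
|L| = 500 · 9.6294e+06 / 9.3563e+06 ≈ 514.59
Gain = 20 log₁₀(514.59) ≈ 54.23 dB
∠L = 164.77° − 177.98° = -13.21°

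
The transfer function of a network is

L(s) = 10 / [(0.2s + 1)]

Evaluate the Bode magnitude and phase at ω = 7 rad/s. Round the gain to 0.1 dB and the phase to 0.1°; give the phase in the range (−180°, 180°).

15.3 dB, -54.5°

At ω = 7 rad/s:
pole (1 + j7·0.2) = 1 + j1.4 → |·| ≈ 1.7205, ∠ ≈ 54.46°
|L| = 10 · 1 / (1.7205) ≈ 5.8123
Gain = 20 log₁₀(5.8123) ≈ 15.29 dB
∠L = (0°) − (54.46°) = -54.46°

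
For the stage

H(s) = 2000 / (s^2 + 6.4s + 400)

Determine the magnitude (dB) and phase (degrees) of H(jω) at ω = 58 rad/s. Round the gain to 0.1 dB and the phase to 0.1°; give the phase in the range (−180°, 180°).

At s = jω = j58:
quadratic: (j58)² + 6.4·j58 + 400 = -2964 + j371.2 → |·| ≈ 2987.2, ∠ ≈ 172.86°
|H| = 2000 / 2987.2 ≈ 0.66952
Gain = 20 log₁₀(0.66952) ≈ -3.48 dB
∠H = 0.00° − 172.86° = -172.86°

-3.5 dB, -172.9°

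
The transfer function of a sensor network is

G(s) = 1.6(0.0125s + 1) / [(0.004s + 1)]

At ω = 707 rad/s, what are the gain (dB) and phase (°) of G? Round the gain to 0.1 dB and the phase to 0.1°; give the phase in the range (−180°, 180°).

At ω = 707 rad/s:
zero (1 + j707·0.0125) = 1 + j8.8375 → |·| ≈ 8.8939, ∠ ≈ 83.54°
pole (1 + j707·0.004) = 1 + j2.828 → |·| ≈ 2.9996, ∠ ≈ 70.53°
|G| = 1.6 · 8.8939 / (2.9996) ≈ 4.744
Gain = 20 log₁₀(4.744) ≈ 13.52 dB
∠G = (83.54°) − (70.53°) = 13.01°

13.5 dB, 13.0°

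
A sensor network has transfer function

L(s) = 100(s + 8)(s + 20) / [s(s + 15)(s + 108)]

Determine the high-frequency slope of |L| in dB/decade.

-20 dB/decade

Each pole contributes −20 dB/decade at high frequency; each zero contributes +20 dB/decade.
Net: 2 zero(s) − 3 pole(s) → -20 dB/decade.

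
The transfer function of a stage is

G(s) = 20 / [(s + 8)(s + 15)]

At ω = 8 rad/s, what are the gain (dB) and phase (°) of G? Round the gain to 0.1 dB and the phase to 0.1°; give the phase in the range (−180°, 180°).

-19.7 dB, -73.1°

At s = jω = j8:
pole (s+8): 8 + j8 → |·| = √(8²+8²) = √128 ≈ 11.314, ∠ = arctan(8/8) ≈ 45.00°
pole (s+15): 15 + j8 → |·| = √(15²+8²) = √289 ≈ 17, ∠ = arctan(8/15) ≈ 28.07°
|G| = 20 / 192.34 ≈ 0.10398
Gain = 20 log₁₀(0.10398) ≈ -19.66 dB
∠G = 0.00° − 73.07° = -73.07°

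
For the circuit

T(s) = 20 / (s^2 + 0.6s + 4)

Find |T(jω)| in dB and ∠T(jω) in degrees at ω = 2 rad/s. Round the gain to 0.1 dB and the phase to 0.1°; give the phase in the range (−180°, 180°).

At s = jω = j2:
quadratic: (j2)² + 0.6·j2 + 4 = 0 + j1.2 → |·| ≈ 1.2, ∠ ≈ 90.00°
|T| = 20 / 1.2 ≈ 16.667
Gain = 20 log₁₀(16.667) ≈ 24.44 dB
∠T = 0.00° − 90.00° = -90.00°

24.4 dB, -90.0°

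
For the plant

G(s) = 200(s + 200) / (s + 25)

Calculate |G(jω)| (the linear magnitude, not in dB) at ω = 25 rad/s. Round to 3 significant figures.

At s = jω = j25:
zero (s+200): 200 + j25 → |·| = √(200²+25²) = √40625 ≈ 201.56, ∠ = arctan(25/200) ≈ 7.13°
pole (s+25): 25 + j25 → |·| = √(25²+25²) = √1250 ≈ 35.355, ∠ = arctan(25/25) ≈ 45.00°
|G| = 200 · 201.56 / 35.355 ≈ 1140.2

1.14e+03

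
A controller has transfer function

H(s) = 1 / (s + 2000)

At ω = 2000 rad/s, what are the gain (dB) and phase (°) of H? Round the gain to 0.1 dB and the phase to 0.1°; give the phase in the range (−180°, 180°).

-69.0 dB, -45.0°

Substitute s = j2000:
Numerator: 1 = 1 + j0
Denominator: (j2000) + 2000 = 2000 + j2000
|N| = √(1² + 0²) ≈ 1, ∠N ≈ 0.00°
|D| = √(2000² + 2000²) ≈ 2828.4, ∠D ≈ 45.00°
|H| = 1 / 2828.4 ≈ 0.00035356
Gain = 20 log₁₀(0.00035356) ≈ -69.03 dB
∠H = 0.00° − 45.00° = -45.00°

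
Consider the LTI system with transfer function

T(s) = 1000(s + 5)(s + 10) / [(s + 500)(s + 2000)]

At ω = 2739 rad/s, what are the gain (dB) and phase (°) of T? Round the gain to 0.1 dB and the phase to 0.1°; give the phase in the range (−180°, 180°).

At s = jω = j2739:
zero (s+5): 5 + j2739 → |·| = √(5²+2739²) = √7502146 ≈ 2739, ∠ = arctan(2739/5) ≈ 89.90°
zero (s+10): 10 + j2739 → |·| = √(10²+2739²) = √7502221 ≈ 2739, ∠ = arctan(2739/10) ≈ 89.79°
pole (s+500): 500 + j2739 → |·| = √(500²+2739²) = √7752121 ≈ 2784.3, ∠ = arctan(2739/500) ≈ 79.65°
pole (s+2000): 2000 + j2739 → |·| = √(2000²+2739²) = √11502121 ≈ 3391.5, ∠ = arctan(2739/2000) ≈ 53.86°
|T| = 1000 · 7.5021e+06 / 9.443e+06 ≈ 794.46
Gain = 20 log₁₀(794.46) ≈ 58.00 dB
∠T = 179.69° − 133.51° = 46.18°

58.0 dB, 46.2°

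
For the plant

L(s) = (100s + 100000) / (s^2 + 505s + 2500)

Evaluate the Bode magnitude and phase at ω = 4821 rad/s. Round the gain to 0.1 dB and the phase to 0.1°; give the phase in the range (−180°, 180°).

-33.5 dB, -95.7°

Substitute s = j4821:
Numerator: 100(j4821) + 100000 = 100000 + j482100
Denominator: (j4821)^2 + 505(j4821) + 2500 = -23239541 + j2434605
|N| = √(100000² + 482100²) ≈ 4.9236e+05, ∠N ≈ 78.28°
|D| = √(23239541² + 2434605²) ≈ 2.3367e+07, ∠D ≈ 174.02°
|L| = 4.9236e+05 / 2.3367e+07 ≈ 0.021071
Gain = 20 log₁₀(0.021071) ≈ -33.53 dB
∠L = 78.28° − 174.02° = -95.74°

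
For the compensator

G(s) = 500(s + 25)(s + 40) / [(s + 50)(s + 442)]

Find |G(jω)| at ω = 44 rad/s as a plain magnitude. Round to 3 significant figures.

At s = jω = j44:
zero (s+25): 25 + j44 → |·| = √(25²+44²) = √2561 ≈ 50.606, ∠ = arctan(44/25) ≈ 60.40°
zero (s+40): 40 + j44 → |·| = √(40²+44²) = √3536 ≈ 59.464, ∠ = arctan(44/40) ≈ 47.73°
pole (s+50): 50 + j44 → |·| = √(50²+44²) = √4436 ≈ 66.603, ∠ = arctan(44/50) ≈ 41.35°
pole (s+442): 442 + j44 → |·| = √(442²+44²) = √197300 ≈ 444.18, ∠ = arctan(44/442) ≈ 5.68°
|G| = 500 · 3009.2 / 29584 ≈ 50.859

50.9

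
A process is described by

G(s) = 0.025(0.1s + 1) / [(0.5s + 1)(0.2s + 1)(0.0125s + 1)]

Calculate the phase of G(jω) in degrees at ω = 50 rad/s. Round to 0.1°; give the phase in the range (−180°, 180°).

At ω = 50 rad/s:
zero (1 + j50·0.1) = 1 + j5 → |·| ≈ 5.099, ∠ ≈ 78.69°
pole (1 + j50·0.5) = 1 + j25 → |·| ≈ 25.02, ∠ ≈ 87.71°
pole (1 + j50·0.2) = 1 + j10 → |·| ≈ 10.05, ∠ ≈ 84.29°
pole (1 + j50·0.0125) = 1 + j0.625 → |·| ≈ 1.1792, ∠ ≈ 32.01°
∠G = (78.69°) − (87.71° + 84.29° + 32.01°) = -125.32°

-125.3°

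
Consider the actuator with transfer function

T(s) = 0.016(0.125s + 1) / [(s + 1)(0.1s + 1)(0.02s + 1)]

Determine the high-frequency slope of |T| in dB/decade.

Each pole contributes −20 dB/decade at high frequency; each zero contributes +20 dB/decade.
Net: 1 zero(s) − 3 pole(s) → -40 dB/decade.

-40 dB/decade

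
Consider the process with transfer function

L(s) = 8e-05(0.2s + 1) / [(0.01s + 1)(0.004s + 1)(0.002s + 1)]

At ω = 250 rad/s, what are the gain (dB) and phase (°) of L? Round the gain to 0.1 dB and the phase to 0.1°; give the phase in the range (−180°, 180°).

At ω = 250 rad/s:
zero (1 + j250·0.2) = 1 + j50 → |·| ≈ 50.01, ∠ ≈ 88.85°
pole (1 + j250·0.01) = 1 + j2.5 → |·| ≈ 2.6926, ∠ ≈ 68.20°
pole (1 + j250·0.004) = 1 + j1 → |·| ≈ 1.4142, ∠ ≈ 45.00°
pole (1 + j250·0.002) = 1 + j0.5 → |·| ≈ 1.118, ∠ ≈ 26.57°
|L| = 8e-05 · 50.01 / (2.6926 · 1.4142 · 1.118) ≈ 0.00093977
Gain = 20 log₁₀(0.00093977) ≈ -60.54 dB
∠L = (88.85°) − (68.20° + 45.00° + 26.57°) = -50.92°

-60.5 dB, -50.9°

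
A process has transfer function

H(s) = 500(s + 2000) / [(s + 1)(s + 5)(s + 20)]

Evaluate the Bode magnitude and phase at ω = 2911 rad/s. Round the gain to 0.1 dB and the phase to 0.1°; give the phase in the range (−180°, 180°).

-82.9 dB, 146.0°

At s = jω = j2911:
zero (s+2000): 2000 + j2911 → |·| = √(2000²+2911²) = √12473921 ≈ 3531.8, ∠ = arctan(2911/2000) ≈ 55.51°
pole (s+1): 1 + j2911 → |·| = √(1²+2911²) = √8473922 ≈ 2911, ∠ = arctan(2911/1) ≈ 89.98°
pole (s+5): 5 + j2911 → |·| = √(5²+2911²) = √8473946 ≈ 2911, ∠ = arctan(2911/5) ≈ 89.90°
pole (s+20): 20 + j2911 → |·| = √(20²+2911²) = √8474321 ≈ 2911.1, ∠ = arctan(2911/20) ≈ 89.61°
|H| = 500 · 3531.8 / 2.4668e+10 ≈ 7.1587e-05
Gain = 20 log₁₀(7.1587e-05) ≈ -82.90 dB
∠H = 55.51° − 269.49° = -213.98° ≡ 146.02° (principal value)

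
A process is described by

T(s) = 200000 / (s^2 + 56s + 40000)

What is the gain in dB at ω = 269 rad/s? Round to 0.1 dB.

At s = jω = j269:
quadratic: (j269)² + 56·j269 + 40000 = -32361 + j15064 → |·| ≈ 35695, ∠ ≈ 155.04°
|T| = 200000 / 35695 ≈ 5.603
Gain = 20 log₁₀(5.603) ≈ 14.97 dB

15.0 dB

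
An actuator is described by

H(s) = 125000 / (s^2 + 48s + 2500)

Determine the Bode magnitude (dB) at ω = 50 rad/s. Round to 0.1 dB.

At s = jω = j50:
quadratic: (j50)² + 48·j50 + 2500 = 0 + j2400 → |·| ≈ 2400, ∠ ≈ 90.00°
|H| = 125000 / 2400 ≈ 52.083
Gain = 20 log₁₀(52.083) ≈ 34.33 dB

34.3 dB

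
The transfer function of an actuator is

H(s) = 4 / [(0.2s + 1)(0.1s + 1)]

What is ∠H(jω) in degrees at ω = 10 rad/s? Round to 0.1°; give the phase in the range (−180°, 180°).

-108.4°

At ω = 10 rad/s:
pole (1 + j10·0.2) = 1 + j2 → |·| ≈ 2.2361, ∠ ≈ 63.43°
pole (1 + j10·0.1) = 1 + j1 → |·| ≈ 1.4142, ∠ ≈ 45.00°
∠H = (0°) − (63.43° + 45.00°) = -108.43°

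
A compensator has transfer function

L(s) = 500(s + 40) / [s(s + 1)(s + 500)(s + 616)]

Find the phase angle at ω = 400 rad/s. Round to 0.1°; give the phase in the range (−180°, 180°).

At s = jω = j400:
zero (s+40): 40 + j400 → |·| = √(40²+400²) = √161600 ≈ 402, ∠ = arctan(400/40) ≈ 84.29°
pole (s+1): 1 + j400 → |·| = √(1²+400²) = √160001 ≈ 400, ∠ = arctan(400/1) ≈ 89.86°
pole (s+500): 500 + j400 → |·| = √(500²+400²) = √410000 ≈ 640.31, ∠ = arctan(400/500) ≈ 38.66°
pole (s+616): 616 + j400 → |·| = √(616²+400²) = √539456 ≈ 734.48, ∠ = arctan(400/616) ≈ 33.00°
pole at origin: |s| = 400, ∠ = 90.00° (in denominator)
∠L = 84.29° − 251.52° = -167.23°

-167.2°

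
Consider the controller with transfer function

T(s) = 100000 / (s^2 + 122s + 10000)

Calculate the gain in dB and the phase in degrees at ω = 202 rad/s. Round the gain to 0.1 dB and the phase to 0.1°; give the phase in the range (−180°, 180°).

At s = jω = j202:
quadratic: (j202)² + 122·j202 + 10000 = -30804 + j24644 → |·| ≈ 39449, ∠ ≈ 141.34°
|T| = 100000 / 39449 ≈ 2.5349
Gain = 20 log₁₀(2.5349) ≈ 8.08 dB
∠T = 0.00° − 141.34° = -141.34°

8.1 dB, -141.3°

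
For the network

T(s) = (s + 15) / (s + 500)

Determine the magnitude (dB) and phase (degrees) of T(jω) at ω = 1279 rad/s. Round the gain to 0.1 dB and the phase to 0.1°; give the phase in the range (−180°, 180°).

Substitute s = j1279:
Numerator: (j1279) + 15 = 15 + j1279
Denominator: (j1279) + 500 = 500 + j1279
|N| = √(15² + 1279²) ≈ 1279.1, ∠N ≈ 89.33°
|D| = √(500² + 1279²) ≈ 1373.3, ∠D ≈ 68.65°
|T| = 1279.1 / 1373.3 ≈ 0.93141
Gain = 20 log₁₀(0.93141) ≈ -0.62 dB
∠T = 89.33° − 68.65° = 20.68°

-0.6 dB, 20.7°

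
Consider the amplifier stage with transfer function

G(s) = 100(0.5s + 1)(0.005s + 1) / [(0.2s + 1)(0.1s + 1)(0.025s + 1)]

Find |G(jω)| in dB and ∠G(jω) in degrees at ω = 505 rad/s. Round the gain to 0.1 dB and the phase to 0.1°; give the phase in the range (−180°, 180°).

0.5 dB, -105.6°

At ω = 505 rad/s:
zero (1 + j505·0.5) = 1 + j252.5 → |·| ≈ 252.5, ∠ ≈ 89.77°
zero (1 + j505·0.005) = 1 + j2.525 → |·| ≈ 2.7158, ∠ ≈ 68.39°
pole (1 + j505·0.2) = 1 + j101 → |·| ≈ 101, ∠ ≈ 89.43°
pole (1 + j505·0.1) = 1 + j50.5 → |·| ≈ 50.51, ∠ ≈ 88.87°
pole (1 + j505·0.025) = 1 + j12.625 → |·| ≈ 12.665, ∠ ≈ 85.47°
|G| = 100 · 252.5 · 2.7158 / (101 · 50.51 · 12.665) ≈ 1.0613
Gain = 20 log₁₀(1.0613) ≈ 0.52 dB
∠G = (89.77° + 68.39°) − (89.43° + 88.87° + 85.47°) = -105.61°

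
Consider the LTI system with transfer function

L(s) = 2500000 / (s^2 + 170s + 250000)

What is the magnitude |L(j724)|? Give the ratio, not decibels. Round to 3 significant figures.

At s = jω = j724:
quadratic: (j724)² + 170·j724 + 250000 = -274176 + j123080 → |·| ≈ 3.0053e+05, ∠ ≈ 155.82°
|L| = 2500000 / 3.0053e+05 ≈ 8.3186

8.32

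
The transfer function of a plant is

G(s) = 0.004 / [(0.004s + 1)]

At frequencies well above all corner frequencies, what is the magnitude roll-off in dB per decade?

-20 dB/decade

Each pole contributes −20 dB/decade at high frequency; each zero contributes +20 dB/decade.
Net: 0 zero(s) − 1 pole(s) → -20 dB/decade.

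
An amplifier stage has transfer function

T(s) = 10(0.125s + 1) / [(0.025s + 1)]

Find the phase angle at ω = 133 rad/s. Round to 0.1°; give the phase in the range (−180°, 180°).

At ω = 133 rad/s:
zero (1 + j133·0.125) = 1 + j16.625 → |·| ≈ 16.655, ∠ ≈ 86.56°
pole (1 + j133·0.025) = 1 + j3.325 → |·| ≈ 3.4721, ∠ ≈ 73.26°
∠T = (86.56°) − (73.26°) = 13.30°

13.3°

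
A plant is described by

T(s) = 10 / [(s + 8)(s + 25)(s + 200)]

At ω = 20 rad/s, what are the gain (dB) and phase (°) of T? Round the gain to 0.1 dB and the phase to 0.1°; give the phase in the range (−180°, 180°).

-82.8 dB, -112.6°

At s = jω = j20:
pole (s+8): 8 + j20 → |·| = √(8²+20²) = √464 ≈ 21.541, ∠ = arctan(20/8) ≈ 68.20°
pole (s+25): 25 + j20 → |·| = √(25²+20²) = √1025 ≈ 32.016, ∠ = arctan(20/25) ≈ 38.66°
pole (s+200): 200 + j20 → |·| = √(200²+20²) = √40400 ≈ 201, ∠ = arctan(20/200) ≈ 5.71°
|T| = 10 / 1.3862e+05 ≈ 7.214e-05
Gain = 20 log₁₀(7.214e-05) ≈ -82.84 dB
∠T = 0.00° − 112.57° = -112.57°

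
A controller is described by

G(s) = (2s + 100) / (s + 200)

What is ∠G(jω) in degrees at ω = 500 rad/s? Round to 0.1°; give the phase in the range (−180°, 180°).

Substitute s = j500:
Numerator: 2(j500) + 100 = 100 + j1000
Denominator: (j500) + 200 = 200 + j500
|N| = √(100² + 1000²) ≈ 1005, ∠N ≈ 84.29°
|D| = √(200² + 500²) ≈ 538.52, ∠D ≈ 68.20°
∠G = 84.29° − 68.20° = 16.09°

16.1°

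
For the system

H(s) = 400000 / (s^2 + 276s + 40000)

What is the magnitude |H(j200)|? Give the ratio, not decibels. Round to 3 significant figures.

At s = jω = j200:
quadratic: (j200)² + 276·j200 + 40000 = 0 + j55200 → |·| ≈ 55200, ∠ ≈ 90.00°
|H| = 400000 / 55200 ≈ 7.2464

7.25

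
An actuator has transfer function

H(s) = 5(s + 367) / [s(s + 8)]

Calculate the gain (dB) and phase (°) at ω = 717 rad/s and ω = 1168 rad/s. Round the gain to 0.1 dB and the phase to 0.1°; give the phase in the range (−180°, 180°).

At s = jω = j717:
zero (s+367): 367 + j717 → |·| = √(367²+717²) = √648778 ≈ 805.47, ∠ = arctan(717/367) ≈ 62.89°
pole (s+8): 8 + j717 → |·| = √(8²+717²) = √514153 ≈ 717.04, ∠ = arctan(717/8) ≈ 89.36°
pole at origin: |s| = 717, ∠ = 90.00° (in denominator)
|H| = 5 · 805.47 / 5.1412e+05 ≈ 0.0078335
Gain = 20 log₁₀(0.0078335) ≈ -42.12 dB
∠H = 62.89° − 179.36° = -116.47°

At s = jω = j1168:
zero (s+367): 367 + j1168 → |·| = √(367²+1168²) = √1498913 ≈ 1224.3, ∠ = arctan(1168/367) ≈ 72.56°
pole (s+8): 8 + j1168 → |·| = √(8²+1168²) = √1364288 ≈ 1168, ∠ = arctan(1168/8) ≈ 89.61°
pole at origin: |s| = 1168, ∠ = 90.00° (in denominator)
|H| = 5 · 1224.3 / 1.3642e+06 ≈ 0.0044872
Gain = 20 log₁₀(0.0044872) ≈ -46.96 dB
∠H = 72.56° − 179.61° = -107.05°

ω = 717: -42.1 dB, -116.5°; ω = 1168: -47.0 dB, -107.1°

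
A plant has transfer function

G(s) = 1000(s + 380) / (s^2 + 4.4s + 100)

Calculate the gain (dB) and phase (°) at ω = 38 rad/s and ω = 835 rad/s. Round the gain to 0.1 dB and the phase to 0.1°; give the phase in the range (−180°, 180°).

At s = jω = j38:
zero (s+380): 380 + j38 → |·| = √(380²+38²) = √145844 ≈ 381.9, ∠ = arctan(38/380) ≈ 5.71°
quadratic: (j38)² + 4.4·j38 + 100 = -1344 + j167.2 → |·| ≈ 1354.4, ∠ ≈ 172.91°
|G| = 1000 · 381.9 / 1354.4 ≈ 281.97
Gain = 20 log₁₀(281.97) ≈ 49.00 dB
∠G = 5.71° − 172.91° = -167.20°

At s = jω = j835:
zero (s+380): 380 + j835 → |·| = √(380²+835²) = √841625 ≈ 917.4, ∠ = arctan(835/380) ≈ 65.53°
quadratic: (j835)² + 4.4·j835 + 100 = -697125 + j3674 → |·| ≈ 6.9713e+05, ∠ ≈ 179.70°
|G| = 1000 · 917.4 / 6.9713e+05 ≈ 1.316
Gain = 20 log₁₀(1.316) ≈ 2.39 dB
∠G = 65.53° − 179.70° = -114.17°

ω = 38: 49.0 dB, -167.2°; ω = 835: 2.4 dB, -114.2°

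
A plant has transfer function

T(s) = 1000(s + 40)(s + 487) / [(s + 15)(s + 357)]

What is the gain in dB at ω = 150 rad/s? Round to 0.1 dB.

62.6 dB

At s = jω = j150:
zero (s+40): 40 + j150 → |·| = √(40²+150²) = √24100 ≈ 155.24, ∠ = arctan(150/40) ≈ 75.07°
zero (s+487): 487 + j150 → |·| = √(487²+150²) = √259669 ≈ 509.58, ∠ = arctan(150/487) ≈ 17.12°
pole (s+15): 15 + j150 → |·| = √(15²+150²) = √22725 ≈ 150.75, ∠ = arctan(150/15) ≈ 84.29°
pole (s+357): 357 + j150 → |·| = √(357²+150²) = √149949 ≈ 387.23, ∠ = arctan(150/357) ≈ 22.79°
|T| = 1000 · 79107 / 58375 ≈ 1355.2
Gain = 20 log₁₀(1355.2) ≈ 62.64 dB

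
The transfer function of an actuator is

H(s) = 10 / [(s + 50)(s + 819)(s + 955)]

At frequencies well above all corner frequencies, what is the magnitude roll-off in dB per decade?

-60 dB/decade

Each pole contributes −20 dB/decade at high frequency; each zero contributes +20 dB/decade.
Net: 0 zero(s) − 3 pole(s) → -60 dB/decade.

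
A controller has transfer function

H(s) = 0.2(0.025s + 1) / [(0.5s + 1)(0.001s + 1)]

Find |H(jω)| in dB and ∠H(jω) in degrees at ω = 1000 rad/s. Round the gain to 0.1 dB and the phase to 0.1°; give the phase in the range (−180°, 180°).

-43.0 dB, -47.2°

At ω = 1000 rad/s:
zero (1 + j1000·0.025) = 1 + j25 → |·| ≈ 25.02, ∠ ≈ 87.71°
pole (1 + j1000·0.5) = 1 + j500 → |·| ≈ 500, ∠ ≈ 89.89°
pole (1 + j1000·0.001) = 1 + j1 → |·| ≈ 1.4142, ∠ ≈ 45.00°
|H| = 0.2 · 25.02 / (500 · 1.4142) ≈ 0.0070768
Gain = 20 log₁₀(0.0070768) ≈ -43.00 dB
∠H = (87.71°) − (89.89° + 45.00°) = -47.18°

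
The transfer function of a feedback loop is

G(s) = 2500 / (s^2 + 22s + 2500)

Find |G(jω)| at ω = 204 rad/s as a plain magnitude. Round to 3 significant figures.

0.0635

At s = jω = j204:
quadratic: (j204)² + 22·j204 + 2500 = -39116 + j4488 → |·| ≈ 39373, ∠ ≈ 173.45°
|G| = 2500 / 39373 ≈ 0.063495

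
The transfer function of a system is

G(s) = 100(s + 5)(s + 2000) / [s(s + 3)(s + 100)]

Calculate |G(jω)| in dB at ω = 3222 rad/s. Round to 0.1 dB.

-28.8 dB

At s = jω = j3222:
zero (s+5): 5 + j3222 → |·| = √(5²+3222²) = √10381309 ≈ 3222, ∠ = arctan(3222/5) ≈ 89.91°
zero (s+2000): 2000 + j3222 → |·| = √(2000²+3222²) = √14381284 ≈ 3792.3, ∠ = arctan(3222/2000) ≈ 58.17°
pole (s+3): 3 + j3222 → |·| = √(3²+3222²) = √10381293 ≈ 3222, ∠ = arctan(3222/3) ≈ 89.95°
pole (s+100): 100 + j3222 → |·| = √(100²+3222²) = √10391284 ≈ 3223.6, ∠ = arctan(3222/100) ≈ 88.22°
pole at origin: |s| = 3222, ∠ = 90.00° (in denominator)
|G| = 100 · 1.2219e+07 / 3.3465e+10 ≈ 0.036513
Gain = 20 log₁₀(0.036513) ≈ -28.75 dB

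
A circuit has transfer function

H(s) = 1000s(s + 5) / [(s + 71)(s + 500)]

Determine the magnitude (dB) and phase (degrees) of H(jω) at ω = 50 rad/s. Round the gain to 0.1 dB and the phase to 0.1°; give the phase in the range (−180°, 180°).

35.2 dB, 133.4°

At s = jω = j50:
zero (s+5): 5 + j50 → |·| = √(5²+50²) = √2525 ≈ 50.249, ∠ = arctan(50/5) ≈ 84.29°
zero at origin: s = j50 → |·| = 50, ∠ = 90.00°
pole (s+71): 71 + j50 → |·| = √(71²+50²) = √7541 ≈ 86.839, ∠ = arctan(50/71) ≈ 35.15°
pole (s+500): 500 + j50 → |·| = √(500²+50²) = √252500 ≈ 502.49, ∠ = arctan(50/500) ≈ 5.71°
|H| = 1000 · 2512.5 / 43636 ≈ 57.579
Gain = 20 log₁₀(57.579) ≈ 35.21 dB
∠H = 174.29° − 40.86° = 133.43°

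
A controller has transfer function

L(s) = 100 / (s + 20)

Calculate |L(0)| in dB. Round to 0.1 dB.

L(0) = 100 / (20) = 5
20 log₁₀(5) ≈ 13.98 dB

14.0 dB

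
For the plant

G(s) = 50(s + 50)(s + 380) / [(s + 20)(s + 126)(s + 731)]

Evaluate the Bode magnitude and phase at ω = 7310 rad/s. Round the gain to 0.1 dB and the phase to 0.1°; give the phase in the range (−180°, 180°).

-43.3 dB, -86.5°

At s = jω = j7310:
zero (s+50): 50 + j7310 → |·| = √(50²+7310²) = √53438600 ≈ 7310.2, ∠ = arctan(7310/50) ≈ 89.61°
zero (s+380): 380 + j7310 → |·| = √(380²+7310²) = √53580500 ≈ 7319.9, ∠ = arctan(7310/380) ≈ 87.02°
pole (s+20): 20 + j7310 → |·| = √(20²+7310²) = √53436500 ≈ 7310, ∠ = arctan(7310/20) ≈ 89.84°
pole (s+126): 126 + j7310 → |·| = √(126²+7310²) = √53451976 ≈ 7311.1, ∠ = arctan(7310/126) ≈ 89.01°
pole (s+731): 731 + j7310 → |·| = √(731²+7310²) = √53970461 ≈ 7346.5, ∠ = arctan(7310/731) ≈ 84.29°
|G| = 50 · 5.351e+07 / 3.9263e+11 ≈ 0.0068143
Gain = 20 log₁₀(0.0068143) ≈ -43.33 dB
∠G = 176.63° − 263.14° = -86.51°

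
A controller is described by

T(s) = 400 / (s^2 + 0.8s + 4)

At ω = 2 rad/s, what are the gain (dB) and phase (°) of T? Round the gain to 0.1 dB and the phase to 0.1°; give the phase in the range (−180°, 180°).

At s = jω = j2:
quadratic: (j2)² + 0.8·j2 + 4 = 0 + j1.6 → |·| ≈ 1.6, ∠ ≈ 90.00°
|T| = 400 / 1.6 ≈ 250
Gain = 20 log₁₀(250) ≈ 47.96 dB
∠T = 0.00° − 90.00° = -90.00°

48.0 dB, -90.0°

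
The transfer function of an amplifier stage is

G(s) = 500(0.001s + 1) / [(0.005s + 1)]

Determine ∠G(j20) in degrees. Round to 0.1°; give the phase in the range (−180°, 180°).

At ω = 20 rad/s:
zero (1 + j20·0.001) = 1 + j0.02 → |·| ≈ 1.0002, ∠ ≈ 1.15°
pole (1 + j20·0.005) = 1 + j0.1 → |·| ≈ 1.005, ∠ ≈ 5.71°
∠G = (1.15°) − (5.71°) = -4.56°

-4.6°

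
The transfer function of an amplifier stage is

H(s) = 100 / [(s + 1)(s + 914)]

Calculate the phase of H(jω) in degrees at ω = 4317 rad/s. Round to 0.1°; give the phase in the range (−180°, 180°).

-168.0°

At s = jω = j4317:
pole (s+1): 1 + j4317 → |·| = √(1²+4317²) = √18636490 ≈ 4317, ∠ = arctan(4317/1) ≈ 89.99°
pole (s+914): 914 + j4317 → |·| = √(914²+4317²) = √19471885 ≈ 4412.7, ∠ = arctan(4317/914) ≈ 78.05°
∠H = 0.00° − 168.04° = -168.04°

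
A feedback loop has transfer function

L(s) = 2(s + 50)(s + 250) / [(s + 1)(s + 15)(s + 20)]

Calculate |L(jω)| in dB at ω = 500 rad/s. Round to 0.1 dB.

-47.0 dB

At s = jω = j500:
zero (s+50): 50 + j500 → |·| = √(50²+500²) = √252500 ≈ 502.49, ∠ = arctan(500/50) ≈ 84.29°
zero (s+250): 250 + j500 → |·| = √(250²+500²) = √312500 ≈ 559.02, ∠ = arctan(500/250) ≈ 63.43°
pole (s+1): 1 + j500 → |·| = √(1²+500²) = √250001 ≈ 500, ∠ = arctan(500/1) ≈ 89.89°
pole (s+15): 15 + j500 → |·| = √(15²+500²) = √250225 ≈ 500.22, ∠ = arctan(500/15) ≈ 88.28°
pole (s+20): 20 + j500 → |·| = √(20²+500²) = √250400 ≈ 500.4, ∠ = arctan(500/20) ≈ 87.71°
|L| = 2 · 2.809e+05 / 1.2516e+08 ≈ 0.0044887
Gain = 20 log₁₀(0.0044887) ≈ -46.96 dB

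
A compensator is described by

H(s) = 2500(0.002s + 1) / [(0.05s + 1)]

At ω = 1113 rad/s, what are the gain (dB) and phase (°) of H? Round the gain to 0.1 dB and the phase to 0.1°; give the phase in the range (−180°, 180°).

40.8 dB, -23.2°

At ω = 1113 rad/s:
zero (1 + j1113·0.002) = 1 + j2.226 → |·| ≈ 2.4403, ∠ ≈ 65.81°
pole (1 + j1113·0.05) = 1 + j55.65 → |·| ≈ 55.659, ∠ ≈ 88.97°
|H| = 2500 · 2.4403 / (55.659) ≈ 109.61
Gain = 20 log₁₀(109.61) ≈ 40.80 dB
∠H = (65.81°) − (88.97°) = -23.16°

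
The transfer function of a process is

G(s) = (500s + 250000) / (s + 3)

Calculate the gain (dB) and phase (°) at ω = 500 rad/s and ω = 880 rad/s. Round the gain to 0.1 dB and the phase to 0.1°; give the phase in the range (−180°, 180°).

Substitute s = j500:
Numerator: 500(j500) + 250000 = 250000 + j250000
Denominator: (j500) + 3 = 3 + j500
|N| = √(250000² + 250000²) ≈ 3.5355e+05, ∠N ≈ 45.00°
|D| = √(3² + 500²) ≈ 500.01, ∠D ≈ 89.66°
|G| = 3.5355e+05 / 500.01 ≈ 707.09
Gain = 20 log₁₀(707.09) ≈ 56.99 dB
∠G = 45.00° − 89.66° = -44.66°

Substitute s = j880:
Numerator: 500(j880) + 250000 = 250000 + j440000
Denominator: (j880) + 3 = 3 + j880
|N| = √(250000² + 440000²) ≈ 5.0606e+05, ∠N ≈ 60.40°
|D| = √(3² + 880²) ≈ 880.01, ∠D ≈ 89.80°
|G| = 5.0606e+05 / 880.01 ≈ 575.06
Gain = 20 log₁₀(575.06) ≈ 55.19 dB
∠G = 60.40° − 89.80° = -29.40°

ω = 500: 57.0 dB, -44.7°; ω = 880: 55.2 dB, -29.4°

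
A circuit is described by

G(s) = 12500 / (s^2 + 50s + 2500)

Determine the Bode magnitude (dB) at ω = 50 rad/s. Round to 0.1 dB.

At s = jω = j50:
quadratic: (j50)² + 50·j50 + 2500 = 0 + j2500 → |·| ≈ 2500, ∠ ≈ 90.00°
|G| = 12500 / 2500 ≈ 5
Gain = 20 log₁₀(5) ≈ 13.98 dB

14.0 dB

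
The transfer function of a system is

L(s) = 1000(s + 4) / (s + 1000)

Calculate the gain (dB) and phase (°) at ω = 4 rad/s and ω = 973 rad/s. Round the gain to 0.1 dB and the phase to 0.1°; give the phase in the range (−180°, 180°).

At s = jω = j4:
zero (s+4): 4 + j4 → |·| = √(4²+4²) = √32 ≈ 5.6569, ∠ = arctan(4/4) ≈ 45.00°
pole (s+1000): 1000 + j4 → |·| = √(1000²+4²) = √1000016 ≈ 1000, ∠ = arctan(4/1000) ≈ 0.23°
|L| = 1000 · 5.6569 / 1000 ≈ 5.6569
Gain = 20 log₁₀(5.6569) ≈ 15.05 dB
∠L = 45.00° − 0.23° = 44.77°

At s = jω = j973:
zero (s+4): 4 + j973 → |·| = √(4²+973²) = √946745 ≈ 973.01, ∠ = arctan(973/4) ≈ 89.76°
pole (s+1000): 1000 + j973 → |·| = √(1000²+973²) = √1946729 ≈ 1395.3, ∠ = arctan(973/1000) ≈ 44.22°
|L| = 1000 · 973.01 / 1395.3 ≈ 697.35
Gain = 20 log₁₀(697.35) ≈ 56.87 dB
∠L = 89.76° − 44.22° = 45.54°

ω = 4: 15.1 dB, 44.8°; ω = 973: 56.9 dB, 45.5°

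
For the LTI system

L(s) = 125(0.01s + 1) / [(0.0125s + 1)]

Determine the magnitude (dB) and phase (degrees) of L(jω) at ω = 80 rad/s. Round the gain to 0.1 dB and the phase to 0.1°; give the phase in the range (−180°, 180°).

At ω = 80 rad/s:
zero (1 + j80·0.01) = 1 + j0.8 → |·| ≈ 1.2806, ∠ ≈ 38.66°
pole (1 + j80·0.0125) = 1 + j1 → |·| ≈ 1.4142, ∠ ≈ 45.00°
|L| = 125 · 1.2806 / (1.4142) ≈ 113.19
Gain = 20 log₁₀(113.19) ≈ 41.08 dB
∠L = (38.66°) − (45.00°) = -6.34°

41.1 dB, -6.3°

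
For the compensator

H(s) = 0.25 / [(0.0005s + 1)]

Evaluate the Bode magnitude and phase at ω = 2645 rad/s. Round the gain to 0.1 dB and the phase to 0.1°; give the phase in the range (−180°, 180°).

-16.4 dB, -52.9°

At ω = 2645 rad/s:
pole (1 + j2645·0.0005) = 1 + j1.3225 → |·| ≈ 1.658, ∠ ≈ 52.91°
|H| = 0.25 · 1 / (1.658) ≈ 0.15078
Gain = 20 log₁₀(0.15078) ≈ -16.43 dB
∠H = (0°) − (52.91°) = -52.91°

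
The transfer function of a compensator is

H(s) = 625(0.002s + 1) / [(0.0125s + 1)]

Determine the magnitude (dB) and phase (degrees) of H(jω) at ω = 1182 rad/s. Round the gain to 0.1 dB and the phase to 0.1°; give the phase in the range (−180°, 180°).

At ω = 1182 rad/s:
zero (1 + j1182·0.002) = 1 + j2.364 → |·| ≈ 2.5668, ∠ ≈ 67.07°
pole (1 + j1182·0.0125) = 1 + j14.775 → |·| ≈ 14.809, ∠ ≈ 86.13°
|H| = 625 · 2.5668 / (14.809) ≈ 108.33
Gain = 20 log₁₀(108.33) ≈ 40.69 dB
∠H = (67.07°) − (86.13°) = -19.06°

40.7 dB, -19.1°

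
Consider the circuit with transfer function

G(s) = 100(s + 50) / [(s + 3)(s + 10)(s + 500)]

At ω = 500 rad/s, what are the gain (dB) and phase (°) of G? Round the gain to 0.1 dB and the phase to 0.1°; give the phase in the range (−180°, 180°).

At s = jω = j500:
zero (s+50): 50 + j500 → |·| = √(50²+500²) = √252500 ≈ 502.49, ∠ = arctan(500/50) ≈ 84.29°
pole (s+3): 3 + j500 → |·| = √(3²+500²) = √250009 ≈ 500.01, ∠ = arctan(500/3) ≈ 89.66°
pole (s+10): 10 + j500 → |·| = √(10²+500²) = √250100 ≈ 500.1, ∠ = arctan(500/10) ≈ 88.85°
pole (s+500): 500 + j500 → |·| = √(500²+500²) = √500000 ≈ 707.11, ∠ = arctan(500/500) ≈ 45.00°
|G| = 100 · 502.49 / 1.7682e+08 ≈ 0.00028418
Gain = 20 log₁₀(0.00028418) ≈ -70.93 dB
∠G = 84.29° − 223.51° = -139.22°

-70.9 dB, -139.2°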